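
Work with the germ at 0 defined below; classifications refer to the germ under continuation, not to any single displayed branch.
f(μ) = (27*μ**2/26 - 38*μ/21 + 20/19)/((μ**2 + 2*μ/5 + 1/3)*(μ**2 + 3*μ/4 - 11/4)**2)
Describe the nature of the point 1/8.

The point is a regular point.

Denominator factors: μ**2 + 3*μ/4 - 11/4 = -169/64 at μ = 1/8; μ**2 + 2*μ/5 + 1/3 = 383/960 at μ = 1/8 — none vanishes.
So the germ continues analytically to 1/8.


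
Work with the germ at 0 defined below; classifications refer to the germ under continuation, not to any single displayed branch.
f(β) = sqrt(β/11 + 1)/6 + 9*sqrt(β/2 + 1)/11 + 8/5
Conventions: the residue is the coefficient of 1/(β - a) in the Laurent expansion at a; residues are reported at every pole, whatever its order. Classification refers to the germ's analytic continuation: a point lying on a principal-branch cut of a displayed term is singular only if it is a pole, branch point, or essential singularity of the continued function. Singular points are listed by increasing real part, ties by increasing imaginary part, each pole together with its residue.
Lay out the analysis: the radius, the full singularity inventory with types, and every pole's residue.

Branch term (1/6)*sqrt(1 - β/(-11)): its argument vanishes at β = -11, a square-root branch point, modulus 11.
Branch term (9/11)*sqrt(1 - β/(-2)): its argument vanishes at β = -2, a square-root branch point, modulus 2.
The radius of convergence is the smallest modulus among the singular points: 2.
List the singular points by increasing real part (a conjugate pair: the negative imaginary part first).

Radius of convergence at 0: 2.
At -11: an algebraic (square-root) branch point.
At -2: an algebraic (square-root) branch point.


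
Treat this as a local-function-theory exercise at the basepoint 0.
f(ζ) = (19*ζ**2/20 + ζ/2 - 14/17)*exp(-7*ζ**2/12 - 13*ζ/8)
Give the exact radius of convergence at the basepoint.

The factor exp(-7*ζ**2/12 - 13*ζ/8) is entire and contributes no finite singular point.
The polynomial part has no poles.
No finite singular points: the Taylor series at 0 converges everywhere.

The radius of convergence is infinite.


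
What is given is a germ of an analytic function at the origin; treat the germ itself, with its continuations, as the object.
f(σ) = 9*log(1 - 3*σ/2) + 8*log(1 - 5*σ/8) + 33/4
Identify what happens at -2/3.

The point is a regular point.

There is no denominator, hence no pole anywhere.
Branch term log(1 - σ/(8/5)): argument at -2/3 is 17/12, nonzero, so -2/3 is not its branch point (a point on a principal cut is still regular for the continued germ).
Branch term log(1 - σ/(2/3)): argument at -2/3 is 2, nonzero, so -2/3 is not its branch point (a point on a principal cut is still regular for the continued germ).
So the germ continues analytically to -2/3.


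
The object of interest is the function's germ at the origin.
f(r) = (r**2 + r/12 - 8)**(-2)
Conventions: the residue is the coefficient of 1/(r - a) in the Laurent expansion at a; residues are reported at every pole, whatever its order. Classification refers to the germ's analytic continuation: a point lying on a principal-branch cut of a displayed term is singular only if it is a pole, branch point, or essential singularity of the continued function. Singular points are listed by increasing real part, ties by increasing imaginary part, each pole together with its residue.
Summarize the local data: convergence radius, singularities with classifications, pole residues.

Denominator factor (r**2 + r/12 - 8)^2: discriminant 4609/144, real irrational roots -1/24 + (1/24)*sqrt(4609) and -1/24 - (1/24)*sqrt(4609); poles of order 2, moduli -1/24 + (1/24)*sqrt(4609) and 1/24 + (1/24)*sqrt(4609).
The radius of convergence is the smallest modulus among the singular points: -1/24 + (1/24)*sqrt(4609).
The factor r**2 + r/12 - 8 splits as (r - a)(r - a') with a = -1/24 - (1/24)*sqrt(4609), a' = -1/24 + (1/24)*sqrt(4609). At the order-2 pole a set g(r) = (r - a)^2*f(r) = [1] / (r - a')^2.
Order-2 pole: residue = g'(a); g'(-1/24 - (1/24)*sqrt(4609)) = (3456/21242881)*sqrt(4609), so the residue is (3456/21242881)*sqrt(4609).
The factor r**2 + r/12 - 8 splits as (r - a)(r - a') with a = -1/24 + (1/24)*sqrt(4609), a' = -1/24 - (1/24)*sqrt(4609). At the order-2 pole a set g(r) = (r - a)^2*f(r) = [1] / (r - a')^2.
Order-2 pole: residue = g'(a); g'(-1/24 + (1/24)*sqrt(4609)) = -(3456/21242881)*sqrt(4609), so the residue is -(3456/21242881)*sqrt(4609).
List the singular points by increasing real part (a conjugate pair: the negative imaginary part first).

Radius of convergence at 0: -1/24 + (1/24)*sqrt(4609).
At -1/24 - (1/24)*sqrt(4609): a pole of order 2; residue (3456/21242881)*sqrt(4609).
At -1/24 + (1/24)*sqrt(4609): a pole of order 2; residue -(3456/21242881)*sqrt(4609).


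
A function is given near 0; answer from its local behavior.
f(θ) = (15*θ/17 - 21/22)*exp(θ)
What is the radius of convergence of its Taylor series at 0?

The factor exp(θ) is entire and contributes no finite singular point.
The polynomial part has no poles.
No finite singular points: the Taylor series at 0 converges everywhere.

The radius of convergence is infinite.


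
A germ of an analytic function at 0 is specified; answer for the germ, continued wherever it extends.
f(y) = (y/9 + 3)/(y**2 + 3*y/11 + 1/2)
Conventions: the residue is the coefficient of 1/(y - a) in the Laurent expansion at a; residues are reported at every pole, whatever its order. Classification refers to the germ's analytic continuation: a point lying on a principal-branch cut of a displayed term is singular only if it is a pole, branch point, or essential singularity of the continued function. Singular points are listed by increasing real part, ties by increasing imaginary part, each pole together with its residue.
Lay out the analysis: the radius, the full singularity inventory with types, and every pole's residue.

Denominator factor (y**2 + 3*y/11 + 1/2): discriminant -233/121, complex-conjugate roots (-3/22) + ((1/22)*sqrt(233))*i and (-3/22) - ((1/22)*sqrt(233))*i; poles of order 1, moduli (1/2)*sqrt(2) and (1/2)*sqrt(2).
The radius of convergence is the smallest modulus among the singular points: (1/2)*sqrt(2).
The factor y**2 + 3*y/11 + 1/2 splits as (y - a)(y - a') with a = (-3/22) - ((1/22)*sqrt(233))*i, a' = (-3/22) + ((1/22)*sqrt(233))*i. At the order-1 pole a set g(y) = (y - a)*f(y) = [y/9 + 3] / (y - a').
Simple pole: residue = g(a) at a = (-3/22) - ((1/22)*sqrt(233))*i, which is (1/18) + ((197/1398)*sqrt(233))*i.
The factor y**2 + 3*y/11 + 1/2 splits as (y - a)(y - a') with a = (-3/22) + ((1/22)*sqrt(233))*i, a' = (-3/22) - ((1/22)*sqrt(233))*i. At the order-1 pole a set g(y) = (y - a)*f(y) = [y/9 + 3] / (y - a').
Simple pole: residue = g(a) at a = (-3/22) + ((1/22)*sqrt(233))*i, which is (1/18) - ((197/1398)*sqrt(233))*i.
List the singular points by increasing real part (a conjugate pair: the negative imaginary part first).

Radius of convergence at 0: (1/2)*sqrt(2).
At (-3/22) - ((1/22)*sqrt(233))*i: a pole of order 1; residue (1/18) + ((197/1398)*sqrt(233))*i.
At (-3/22) + ((1/22)*sqrt(233))*i: a pole of order 1; residue (1/18) - ((197/1398)*sqrt(233))*i.


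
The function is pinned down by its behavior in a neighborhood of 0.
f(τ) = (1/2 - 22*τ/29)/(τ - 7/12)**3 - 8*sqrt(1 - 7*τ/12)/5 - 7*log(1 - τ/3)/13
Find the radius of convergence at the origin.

The radius of convergence is 7/12.

Denominator factor (τ - 7/12)^3: pole of order 3 at 7/12, modulus 7/12.
Branch term (-7/13)*log(1 - τ/(3)): its argument vanishes at τ = 3, a logarithmic branch point, modulus 3.
Branch term (-8/5)*sqrt(1 - τ/(12/7)): its argument vanishes at τ = 12/7, a square-root branch point, modulus 12/7.
The radius of convergence is the smallest modulus among the singular points: 7/12.


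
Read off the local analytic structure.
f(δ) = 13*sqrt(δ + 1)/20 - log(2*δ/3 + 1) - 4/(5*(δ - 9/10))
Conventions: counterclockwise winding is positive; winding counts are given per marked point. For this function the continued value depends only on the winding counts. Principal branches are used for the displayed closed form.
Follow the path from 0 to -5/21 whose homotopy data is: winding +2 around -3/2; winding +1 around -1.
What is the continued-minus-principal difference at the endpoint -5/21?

The rational part is single-valued and drops out of the difference; each branch term changes only by its own monodromy.
(-1)*log(1 - δ/(-3/2)): each positive loop around -3/2 adds 2*pi*i to the log, so winding +2 contributes (-1)*(2)*2*pi*i = -(4)*pi*i.
(13/20)*sqrt(1 - δ/(-1)): winding +1 is odd, the square root flips sign, contributing -2*(13/20)*sqrt(1 - (-5/21)/(-1)) = -2*(13/20)*sqrt(16/21) = -(26/105)*sqrt(21).
Summing the contributions at δ = -5/21 gives (-(26/105)*sqrt(21)) - ((4)*pi)*i.

Continued minus principal equals (-(26/105)*sqrt(21)) - ((4)*pi)*i.


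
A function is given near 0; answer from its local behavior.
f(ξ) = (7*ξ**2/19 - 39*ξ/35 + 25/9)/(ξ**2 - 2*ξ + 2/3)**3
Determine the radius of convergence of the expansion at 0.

The radius of convergence is 1 - (1/3)*sqrt(3).

Denominator factor (ξ**2 - 2*ξ + 2/3)^3: discriminant 4/3, real irrational roots 1 + (1/3)*sqrt(3) and 1 - (1/3)*sqrt(3); poles of order 3, moduli 1 + (1/3)*sqrt(3) and 1 - (1/3)*sqrt(3).
The radius of convergence is the smallest modulus among the singular points: 1 - (1/3)*sqrt(3).


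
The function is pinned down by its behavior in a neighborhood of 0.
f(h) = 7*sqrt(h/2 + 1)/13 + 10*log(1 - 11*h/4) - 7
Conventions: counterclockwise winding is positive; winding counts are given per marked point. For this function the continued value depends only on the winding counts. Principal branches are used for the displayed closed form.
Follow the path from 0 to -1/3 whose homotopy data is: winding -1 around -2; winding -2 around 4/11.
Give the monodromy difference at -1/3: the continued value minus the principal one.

The rational part is single-valued and drops out of the difference; each branch term changes only by its own monodromy.
(7/13)*sqrt(1 - h/(-2)): winding -1 is odd, the square root flips sign, contributing -2*(7/13)*sqrt(1 - (-1/3)/(-2)) = -2*(7/13)*sqrt(5/6) = -(7/39)*sqrt(30).
(10)*log(1 - h/(4/11)): each positive loop around 4/11 adds 2*pi*i to the log, so winding -2 contributes (10)*(-2)*2*pi*i = -(40)*pi*i.
Summing the contributions at h = -1/3 gives (-(7/39)*sqrt(30)) - ((40)*pi)*i.

Continued minus principal equals (-(7/39)*sqrt(30)) - ((40)*pi)*i.


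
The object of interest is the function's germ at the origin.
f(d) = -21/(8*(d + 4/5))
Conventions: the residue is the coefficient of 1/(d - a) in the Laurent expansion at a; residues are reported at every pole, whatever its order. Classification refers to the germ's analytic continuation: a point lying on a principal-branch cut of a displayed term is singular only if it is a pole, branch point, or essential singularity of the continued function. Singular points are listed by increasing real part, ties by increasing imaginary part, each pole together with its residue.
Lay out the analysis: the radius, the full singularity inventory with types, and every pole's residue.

Denominator factor (d + 4/5): pole of order 1 at -4/5, modulus 4/5.
The radius of convergence is the smallest modulus among the singular points: 4/5.
At the order-1 pole -4/5 set g(d) = (d - (-4/5))*f(d) = -21/8.
Simple pole: residue = g(a) at a = -4/5, which is -21/8.

Radius of convergence at 0: 4/5.
At -4/5: a pole of order 1; residue -21/8.


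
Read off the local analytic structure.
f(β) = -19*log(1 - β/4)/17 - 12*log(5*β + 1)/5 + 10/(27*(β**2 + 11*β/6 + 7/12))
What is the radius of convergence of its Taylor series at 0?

The radius of convergence is 1/5.

Denominator factor (β**2 + 11*β/6 + 7/12): discriminant 37/36, real irrational roots -11/12 + (1/12)*sqrt(37) and -11/12 - (1/12)*sqrt(37); poles of order 1, moduli 11/12 - (1/12)*sqrt(37) and 11/12 + (1/12)*sqrt(37).
Branch term (-19/17)*log(1 - β/(4)): its argument vanishes at β = 4, a logarithmic branch point, modulus 4.
Branch term (-12/5)*log(1 - β/(-1/5)): its argument vanishes at β = -1/5, a logarithmic branch point, modulus 1/5.
The radius of convergence is the smallest modulus among the singular points: 1/5.


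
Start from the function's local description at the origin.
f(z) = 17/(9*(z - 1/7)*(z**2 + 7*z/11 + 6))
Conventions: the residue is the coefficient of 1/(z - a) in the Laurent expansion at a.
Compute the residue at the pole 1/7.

At the order-1 pole 1/7 set g(z) = (z - (1/7))*f(z) = 17/(9*(z**2 + 7*z/11 + 6)).
Simple pole: residue = g(a) at a = 1/7, which is 9163/29646.

The residue is 9163/29646.


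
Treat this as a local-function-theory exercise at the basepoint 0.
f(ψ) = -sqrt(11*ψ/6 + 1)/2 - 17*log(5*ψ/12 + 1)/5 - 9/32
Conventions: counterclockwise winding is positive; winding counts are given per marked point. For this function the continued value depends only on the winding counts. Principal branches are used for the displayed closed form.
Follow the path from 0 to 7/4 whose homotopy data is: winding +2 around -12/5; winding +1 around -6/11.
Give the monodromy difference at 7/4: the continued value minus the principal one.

Continued minus principal equals ((1/12)*sqrt(606)) - ((68/5)*pi)*i.

The rational part is single-valued and drops out of the difference; each branch term changes only by its own monodromy.
(-1/2)*sqrt(1 - ψ/(-6/11)): winding +1 is odd, the square root flips sign, contributing -2*(-1/2)*sqrt(1 - (7/4)/(-6/11)) = -2*(-1/2)*sqrt(101/24) = (1/12)*sqrt(606).
(-17/5)*log(1 - ψ/(-12/5)): each positive loop around -12/5 adds 2*pi*i to the log, so winding +2 contributes (-17/5)*(2)*2*pi*i = -(68/5)*pi*i.
Summing the contributions at ψ = 7/4 gives ((1/12)*sqrt(606)) - ((68/5)*pi)*i.


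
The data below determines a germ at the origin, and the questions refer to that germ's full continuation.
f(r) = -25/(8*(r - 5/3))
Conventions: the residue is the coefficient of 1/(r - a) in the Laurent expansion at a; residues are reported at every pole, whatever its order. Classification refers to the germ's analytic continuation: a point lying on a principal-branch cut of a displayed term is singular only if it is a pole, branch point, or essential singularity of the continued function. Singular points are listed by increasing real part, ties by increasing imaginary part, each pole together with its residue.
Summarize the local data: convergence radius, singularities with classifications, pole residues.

Radius of convergence at 0: 5/3.
At 5/3: a pole of order 1; residue -25/8.

Denominator factor (r - 5/3): pole of order 1 at 5/3, modulus 5/3.
The radius of convergence is the smallest modulus among the singular points: 5/3.
At the order-1 pole 5/3 set g(r) = (r - (5/3))*f(r) = -25/8.
Simple pole: residue = g(a) at a = 5/3, which is -25/8.


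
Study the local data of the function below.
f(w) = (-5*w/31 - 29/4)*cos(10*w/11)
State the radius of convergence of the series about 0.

The factor cos(10*w/11) is entire and contributes no finite singular point.
The polynomial part has no poles.
No finite singular points: the Taylor series at 0 converges everywhere.

The radius of convergence is infinite.


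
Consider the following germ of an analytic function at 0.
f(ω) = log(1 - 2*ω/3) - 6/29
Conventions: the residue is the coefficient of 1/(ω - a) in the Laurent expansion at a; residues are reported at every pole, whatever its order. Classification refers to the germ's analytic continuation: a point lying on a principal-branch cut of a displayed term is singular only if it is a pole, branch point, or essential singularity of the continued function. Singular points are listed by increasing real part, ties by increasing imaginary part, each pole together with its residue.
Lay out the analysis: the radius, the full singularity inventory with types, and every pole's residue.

Radius of convergence at 0: 3/2.
At 3/2: a logarithmic branch point.

Branch term (1)*log(1 - ω/(3/2)): its argument vanishes at ω = 3/2, a logarithmic branch point, modulus 3/2.
The radius of convergence is the smallest modulus among the singular points: 3/2.


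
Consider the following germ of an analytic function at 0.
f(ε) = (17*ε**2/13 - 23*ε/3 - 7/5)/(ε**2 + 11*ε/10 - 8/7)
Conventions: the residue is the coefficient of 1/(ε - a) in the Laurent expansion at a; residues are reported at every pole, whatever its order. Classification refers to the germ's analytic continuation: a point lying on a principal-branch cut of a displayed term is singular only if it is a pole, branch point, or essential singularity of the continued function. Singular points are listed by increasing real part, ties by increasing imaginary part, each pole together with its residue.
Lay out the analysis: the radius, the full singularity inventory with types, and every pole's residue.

Radius of convergence at 0: -11/20 + (1/140)*sqrt(28329).
At -11/20 - (1/140)*sqrt(28329): a pole of order 1; residue -3551/780 - (278587/22096620)*sqrt(28329).
At -11/20 + (1/140)*sqrt(28329): a pole of order 1; residue -3551/780 + (278587/22096620)*sqrt(28329).

Denominator factor (ε**2 + 11*ε/10 - 8/7): discriminant 4047/700, real irrational roots -11/20 + (1/140)*sqrt(28329) and -11/20 - (1/140)*sqrt(28329); poles of order 1, moduli -11/20 + (1/140)*sqrt(28329) and 11/20 + (1/140)*sqrt(28329).
The radius of convergence is the smallest modulus among the singular points: -11/20 + (1/140)*sqrt(28329).
The factor ε**2 + 11*ε/10 - 8/7 splits as (ε - a)(ε - a') with a = -11/20 - (1/140)*sqrt(28329), a' = -11/20 + (1/140)*sqrt(28329). At the order-1 pole a set g(ε) = (ε - a)*f(ε) = [17*ε**2/13 - 23*ε/3 - 7/5] / (ε - a').
Simple pole: residue = g(a) at a = -11/20 - (1/140)*sqrt(28329), which is -3551/780 - (278587/22096620)*sqrt(28329).
The factor ε**2 + 11*ε/10 - 8/7 splits as (ε - a)(ε - a') with a = -11/20 + (1/140)*sqrt(28329), a' = -11/20 - (1/140)*sqrt(28329). At the order-1 pole a set g(ε) = (ε - a)*f(ε) = [17*ε**2/13 - 23*ε/3 - 7/5] / (ε - a').
Simple pole: residue = g(a) at a = -11/20 + (1/140)*sqrt(28329), which is -3551/780 + (278587/22096620)*sqrt(28329).
List the singular points by increasing real part (a conjugate pair: the negative imaginary part first).


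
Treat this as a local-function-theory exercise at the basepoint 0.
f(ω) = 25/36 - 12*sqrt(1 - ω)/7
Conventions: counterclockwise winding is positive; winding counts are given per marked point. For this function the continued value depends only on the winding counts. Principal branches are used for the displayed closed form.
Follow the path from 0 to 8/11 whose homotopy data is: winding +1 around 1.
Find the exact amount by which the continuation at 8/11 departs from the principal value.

The rational part is single-valued and drops out of the difference; each branch term changes only by its own monodromy.
(-12/7)*sqrt(1 - ω/(1)): winding +1 is odd, the square root flips sign, contributing -2*(-12/7)*sqrt(1 - (8/11)/(1)) = -2*(-12/7)*sqrt(3/11) = (24/77)*sqrt(33).
Summing the contributions at ω = 8/11 gives (24/77)*sqrt(33).

Continued minus principal equals (24/77)*sqrt(33).


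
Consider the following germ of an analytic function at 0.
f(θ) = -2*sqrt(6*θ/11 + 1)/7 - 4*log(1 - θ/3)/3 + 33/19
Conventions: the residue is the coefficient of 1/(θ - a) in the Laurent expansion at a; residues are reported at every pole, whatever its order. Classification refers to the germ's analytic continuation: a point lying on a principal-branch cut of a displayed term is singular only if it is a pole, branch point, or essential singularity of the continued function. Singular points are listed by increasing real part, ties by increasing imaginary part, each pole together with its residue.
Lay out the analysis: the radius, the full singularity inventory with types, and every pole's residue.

Radius of convergence at 0: 11/6.
At -11/6: an algebraic (square-root) branch point.
At 3: a logarithmic branch point.

Branch term (-4/3)*log(1 - θ/(3)): its argument vanishes at θ = 3, a logarithmic branch point, modulus 3.
Branch term (-2/7)*sqrt(1 - θ/(-11/6)): its argument vanishes at θ = -11/6, a square-root branch point, modulus 11/6.
The radius of convergence is the smallest modulus among the singular points: 11/6.
List the singular points by increasing real part (a conjugate pair: the negative imaginary part first).


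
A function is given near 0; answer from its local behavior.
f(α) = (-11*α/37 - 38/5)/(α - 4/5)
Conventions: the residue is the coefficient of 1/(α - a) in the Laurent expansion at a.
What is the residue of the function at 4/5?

At the order-1 pole 4/5 set g(α) = (α - (4/5))*f(α) = -11*α/37 - 38/5.
Simple pole: residue = g(a) at a = 4/5, which is -290/37.

The residue is -290/37.


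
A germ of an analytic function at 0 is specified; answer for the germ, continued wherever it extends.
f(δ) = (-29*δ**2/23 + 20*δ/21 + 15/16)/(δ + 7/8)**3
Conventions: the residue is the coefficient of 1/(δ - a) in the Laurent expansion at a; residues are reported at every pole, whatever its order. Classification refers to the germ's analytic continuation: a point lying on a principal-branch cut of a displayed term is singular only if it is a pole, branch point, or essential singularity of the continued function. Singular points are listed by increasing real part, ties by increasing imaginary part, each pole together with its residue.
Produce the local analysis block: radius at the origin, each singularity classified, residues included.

Radius of convergence at 0: 7/8.
At -7/8: a pole of order 3; residue -29/23.

Denominator factor (δ + 7/8)^3: pole of order 3 at -7/8, modulus 7/8.
The radius of convergence is the smallest modulus among the singular points: 7/8.
At the order-3 pole -7/8 set g(δ) = (δ - (-7/8))^3*f(δ) = -29*δ**2/23 + 20*δ/21 + 15/16.
Order-3 pole: residue = g''(a)/2; g''(-7/8) = -58/23, so the residue is -29/23.


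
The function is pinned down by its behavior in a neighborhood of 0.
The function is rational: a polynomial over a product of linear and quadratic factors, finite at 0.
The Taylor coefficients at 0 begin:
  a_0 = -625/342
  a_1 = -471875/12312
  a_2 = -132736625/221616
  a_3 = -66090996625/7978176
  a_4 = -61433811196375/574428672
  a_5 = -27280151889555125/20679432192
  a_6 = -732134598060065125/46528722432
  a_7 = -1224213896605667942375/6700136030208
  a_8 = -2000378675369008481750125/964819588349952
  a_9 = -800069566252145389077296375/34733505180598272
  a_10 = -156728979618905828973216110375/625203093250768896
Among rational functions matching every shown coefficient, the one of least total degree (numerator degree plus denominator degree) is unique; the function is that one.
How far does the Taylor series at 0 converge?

No rational of total degree below 9 reproduces all 11 coefficients; solving the [2/7] Pade equations on them gives f(θ) = (-6*θ**2 + 40*θ/3 - 20/19)/((θ + 9)*(θ**2 - 9*θ/2 + 2/5)**3), whose expansion matches every shown term.
Denominator factor (θ + 9): pole of order 1 at -9, modulus 9.
Denominator factor (θ**2 - 9*θ/2 + 2/5)^3: discriminant 373/20, real irrational roots 9/4 + (1/20)*sqrt(1865) and 9/4 - (1/20)*sqrt(1865); poles of order 3, moduli 9/4 + (1/20)*sqrt(1865) and 9/4 - (1/20)*sqrt(1865).
The radius of convergence is the smallest modulus among the singular points: 9/4 - (1/20)*sqrt(1865).

The radius of convergence is 9/4 - (1/20)*sqrt(1865).


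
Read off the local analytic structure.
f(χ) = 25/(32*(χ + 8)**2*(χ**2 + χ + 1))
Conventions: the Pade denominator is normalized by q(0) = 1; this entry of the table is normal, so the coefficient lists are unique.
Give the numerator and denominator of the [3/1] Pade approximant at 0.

Taylor coefficients needed (expand at 0): a_0 = 25/2048, a_1 = -125/8192, a_2 = 475/131072, a_3 = 3025/262144, a_4 = -127075/8388608.
Write the denominator as Q(χ) = 1 + q1*χ. Requiring Q*f - P = O(χ^5) with deg P <= 3 kills the coefficients of χ^4..χ^4 in Q*f:
  χ^4: a_4 + q1*a_3 = 0, i.e. -127075/8388608 + (3025/262144)*q1 = 0.
Solving this linear system: q1 = 5083/3872.
The numerator is Q*f truncated at degree 3: P0 = a_0 = 25/2048; P1 = a_1 + q1*a_0 = 6075/7929856; P2 = a_2 + q1*a_1 = -520425/31719424; P3 = a_3 + q1*a_2 = 8270825/507510784.

The Pade approximant has numerator coefficients [25/2048, 6075/7929856, -520425/31719424, 8270825/507510784]; denominator coefficients [1, 5083/3872].


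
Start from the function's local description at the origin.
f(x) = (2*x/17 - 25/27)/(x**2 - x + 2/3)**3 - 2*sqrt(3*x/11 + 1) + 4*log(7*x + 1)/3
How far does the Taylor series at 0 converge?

Denominator factor (x**2 - x + 2/3)^3: discriminant -5/3, complex-conjugate roots (1/2) + ((1/6)*sqrt(15))*i and (1/2) - ((1/6)*sqrt(15))*i; poles of order 3, moduli (1/3)*sqrt(6) and (1/3)*sqrt(6).
Branch term (-2)*sqrt(1 - x/(-11/3)): its argument vanishes at x = -11/3, a square-root branch point, modulus 11/3.
Branch term (4/3)*log(1 - x/(-1/7)): its argument vanishes at x = -1/7, a logarithmic branch point, modulus 1/7.
The radius of convergence is the smallest modulus among the singular points: 1/7.

The radius of convergence is 1/7.


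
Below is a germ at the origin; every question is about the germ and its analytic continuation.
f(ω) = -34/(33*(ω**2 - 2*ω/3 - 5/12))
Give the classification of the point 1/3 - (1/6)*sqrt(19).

The point is a pole of order 1.

The denominator factor ω**2 - 2*ω/3 - 5/12 vanishes at 1/3 - (1/6)*sqrt(19) and appears to the power 1; the numerator there equals -34/33, nonzero, and no other factor vanishes.
Hence a pole whose order is the multiplicity, 1.


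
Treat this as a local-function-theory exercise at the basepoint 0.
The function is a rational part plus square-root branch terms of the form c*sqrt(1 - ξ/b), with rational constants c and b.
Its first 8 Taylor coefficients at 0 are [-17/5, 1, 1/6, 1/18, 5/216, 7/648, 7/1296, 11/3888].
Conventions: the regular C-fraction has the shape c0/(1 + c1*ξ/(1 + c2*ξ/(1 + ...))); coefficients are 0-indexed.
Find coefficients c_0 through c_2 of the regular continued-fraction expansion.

The regular C-fraction coefficients are [-17/5, 5/17, -47/102].

Taylor coefficients (read off): a_0 = -17/5, a_1 = 1, a_2 = 1/6.
c0 = a_0 = -17/5. Peel one level at a time: if S = 1 + c*ξ/S' with S'(0) = 1, then c is the ξ-coefficient of S and S' = c*ξ/(S - 1).
S_1 = c0/f = 1 + (5/17)*ξ + (235/1734)*ξ^2 + ...; c1 = 5/17.
S_2 = c1*ξ/(S_1 - 1) = 1 + (-47/102)*ξ + ...; c2 = -47/102.


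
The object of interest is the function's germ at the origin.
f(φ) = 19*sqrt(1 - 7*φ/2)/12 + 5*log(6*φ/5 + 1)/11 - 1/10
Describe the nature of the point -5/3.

The point is a regular point.

There is no denominator, hence no pole anywhere.
Branch term log(1 - φ/(-5/6)): argument at -5/3 is -1, nonzero, so -5/3 is not its branch point (a point on a principal cut is still regular for the continued germ).
Branch term sqrt(1 - φ/(2/7)): argument at -5/3 is 41/6, nonzero, so -5/3 is not its branch point (a point on a principal cut is still regular for the continued germ).
So the germ continues analytically to -5/3.


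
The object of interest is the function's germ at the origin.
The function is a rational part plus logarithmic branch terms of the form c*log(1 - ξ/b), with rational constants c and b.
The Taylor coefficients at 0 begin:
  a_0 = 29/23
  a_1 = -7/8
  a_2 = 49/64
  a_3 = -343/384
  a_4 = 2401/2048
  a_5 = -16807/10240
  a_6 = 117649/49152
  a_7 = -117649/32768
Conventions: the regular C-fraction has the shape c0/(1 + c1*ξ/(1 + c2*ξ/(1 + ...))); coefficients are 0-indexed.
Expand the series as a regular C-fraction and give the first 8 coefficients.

The regular C-fraction coefficients are [29/23, 161/232, 21/116, 203/144, -77/144, -21/55, 553/440, 99/632].

Taylor coefficients (read off): a_0 = 29/23, a_1 = -7/8, a_2 = 49/64, a_3 = -343/384, a_4 = 2401/2048, a_5 = -16807/10240, a_6 = 117649/49152, a_7 = -117649/32768.
c0 = a_0 = 29/23. Peel one level at a time: if S = 1 + c*ξ/S' with S'(0) = 1, then c is the ξ-coefficient of S and S' = c*ξ/(S - 1).
S_1 = c0/f = 1 + (161/232)*ξ + (-3381/26912)*ξ^2 + ...; c1 = 161/232.
S_2 = c1*ξ/(S_1 - 1) = 1 + (21/116)*ξ + (-49/192)*ξ^2 + ...; c2 = 21/116.
S_3 = c2*ξ/(S_2 - 1) = 1 + (203/144)*ξ + (15631/20736)*ξ^2 + ...; c3 = 203/144.
S_4 = c3*ξ/(S_3 - 1) = 1 + (-77/144)*ξ + (-49/240)*ξ^2 + ...; c4 = -77/144.
S_5 = c4*ξ/(S_4 - 1) = 1 + (-21/55)*ξ + (11613/24200)*ξ^2 + ...; c5 = -21/55.
S_6 = c5*ξ/(S_5 - 1) = 1 + (553/440)*ξ + (-63/320)*ξ^2 + ...; c6 = 553/440.
S_7 = c6*ξ/(S_6 - 1) = 1 + (99/632)*ξ + ...; c7 = 99/632.


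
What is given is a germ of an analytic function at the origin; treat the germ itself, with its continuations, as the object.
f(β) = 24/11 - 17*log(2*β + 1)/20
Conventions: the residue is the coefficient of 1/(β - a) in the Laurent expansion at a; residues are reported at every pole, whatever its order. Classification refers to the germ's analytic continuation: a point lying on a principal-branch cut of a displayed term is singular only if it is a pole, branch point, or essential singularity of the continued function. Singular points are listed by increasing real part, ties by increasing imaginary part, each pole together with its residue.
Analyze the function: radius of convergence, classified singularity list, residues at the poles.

Radius of convergence at 0: 1/2.
At -1/2: a logarithmic branch point.

Branch term (-17/20)*log(1 - β/(-1/2)): its argument vanishes at β = -1/2, a logarithmic branch point, modulus 1/2.
The radius of convergence is the smallest modulus among the singular points: 1/2.


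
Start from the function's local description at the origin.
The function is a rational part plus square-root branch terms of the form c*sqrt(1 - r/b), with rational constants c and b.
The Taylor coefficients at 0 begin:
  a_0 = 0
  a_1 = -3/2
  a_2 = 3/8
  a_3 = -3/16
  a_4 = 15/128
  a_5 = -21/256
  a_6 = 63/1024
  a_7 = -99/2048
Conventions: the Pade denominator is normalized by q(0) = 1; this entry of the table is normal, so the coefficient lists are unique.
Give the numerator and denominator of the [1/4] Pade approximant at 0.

Taylor coefficients needed (read off): a_0 = 0, a_1 = -3/2, a_2 = 3/8, a_3 = -3/16, a_4 = 15/128, a_5 = -21/256.
Write the denominator as Q(r) = 1 + q1*r + q2*r^2 + q3*r^3 + q4*r^4. Requiring Q*f - P = O(r^6) with deg P <= 1 kills the coefficients of r^2..r^5 in Q*f:
  r^2: a_2 + q1*a_1 + q2*a_0 = 0, i.e. 3/8 + (-3/2)*q1 + (0)*q2 = 0.
  r^3: a_3 + q1*a_2 + q2*a_1 + q3*a_0 = 0, i.e. -3/16 + (3/8)*q1 + (-3/2)*q2 + (0)*q3 = 0.
  r^4: a_4 + q1*a_3 + q2*a_2 + q3*a_1 + q4*a_0 = 0, i.e. 15/128 + (-3/16)*q1 + (3/8)*q2 + (-3/2)*q3 + (0)*q4 = 0.
  r^5: a_5 + q1*a_4 + q2*a_3 + q3*a_2 + q4*a_1 = 0, i.e. -21/256 + (15/128)*q1 + (-3/16)*q2 + (3/8)*q3 + (-3/2)*q4 = 0.
Solving this linear system: q1 = 1/4, q2 = -1/16, q3 = 1/32, q4 = -5/256.
The numerator is Q*f truncated at degree 1: P0 = a_0 = 0; P1 = a_1 + q1*a_0 = -3/2.

The Pade approximant has numerator coefficients [0, -3/2]; denominator coefficients [1, 1/4, -1/16, 1/32, -5/256].


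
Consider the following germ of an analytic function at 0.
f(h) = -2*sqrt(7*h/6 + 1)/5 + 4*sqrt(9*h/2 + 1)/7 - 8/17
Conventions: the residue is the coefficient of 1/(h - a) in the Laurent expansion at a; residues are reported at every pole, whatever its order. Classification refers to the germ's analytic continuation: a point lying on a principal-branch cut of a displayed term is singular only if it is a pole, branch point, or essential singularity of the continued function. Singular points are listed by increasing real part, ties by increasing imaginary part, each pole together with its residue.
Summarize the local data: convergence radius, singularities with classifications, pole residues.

Branch term (-2/5)*sqrt(1 - h/(-6/7)): its argument vanishes at h = -6/7, a square-root branch point, modulus 6/7.
Branch term (4/7)*sqrt(1 - h/(-2/9)): its argument vanishes at h = -2/9, a square-root branch point, modulus 2/9.
The radius of convergence is the smallest modulus among the singular points: 2/9.
List the singular points by increasing real part (a conjugate pair: the negative imaginary part first).

Radius of convergence at 0: 2/9.
At -6/7: an algebraic (square-root) branch point.
At -2/9: an algebraic (square-root) branch point.


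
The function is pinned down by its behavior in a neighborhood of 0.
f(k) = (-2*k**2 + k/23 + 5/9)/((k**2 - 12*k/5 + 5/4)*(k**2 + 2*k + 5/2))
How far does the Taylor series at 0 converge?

The radius of convergence is 6/5 - (1/10)*sqrt(19).

Denominator factor (k**2 + 2*k + 5/2): discriminant -6, complex-conjugate roots (-1) + ((1/2)*sqrt(6))*i and (-1) - ((1/2)*sqrt(6))*i; poles of order 1, moduli (1/2)*sqrt(10) and (1/2)*sqrt(10).
Denominator factor (k**2 - 12*k/5 + 5/4): discriminant 19/25, real irrational roots 6/5 + (1/10)*sqrt(19) and 6/5 - (1/10)*sqrt(19); poles of order 1, moduli 6/5 + (1/10)*sqrt(19) and 6/5 - (1/10)*sqrt(19).
The radius of convergence is the smallest modulus among the singular points: 6/5 - (1/10)*sqrt(19).


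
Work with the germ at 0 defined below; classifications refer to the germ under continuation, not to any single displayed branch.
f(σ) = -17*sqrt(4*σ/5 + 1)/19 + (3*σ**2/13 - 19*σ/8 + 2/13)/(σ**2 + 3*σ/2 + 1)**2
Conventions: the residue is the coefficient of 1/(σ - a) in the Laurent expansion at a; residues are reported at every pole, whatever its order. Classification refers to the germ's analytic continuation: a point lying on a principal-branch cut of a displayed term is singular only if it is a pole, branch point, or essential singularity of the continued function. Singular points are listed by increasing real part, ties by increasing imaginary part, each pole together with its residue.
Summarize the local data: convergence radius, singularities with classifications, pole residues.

Radius of convergence at 0: 1.
At -5/4: an algebraic (square-root) branch point.
At (-3/4) - ((1/4)*sqrt(7))*i: a pole of order 2; residue ((901/1274)*sqrt(7))*i.
At (-3/4) + ((1/4)*sqrt(7))*i: a pole of order 2; residue -((901/1274)*sqrt(7))*i.


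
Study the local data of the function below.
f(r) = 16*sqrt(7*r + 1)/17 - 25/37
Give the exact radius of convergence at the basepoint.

Branch term (16/17)*sqrt(1 - r/(-1/7)): its argument vanishes at r = -1/7, a square-root branch point, modulus 1/7.
The radius of convergence is the smallest modulus among the singular points: 1/7.

The radius of convergence is 1/7.


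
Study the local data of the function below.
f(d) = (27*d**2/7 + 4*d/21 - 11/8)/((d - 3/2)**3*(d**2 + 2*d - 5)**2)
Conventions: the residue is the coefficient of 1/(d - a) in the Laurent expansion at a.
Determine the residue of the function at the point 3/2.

At the order-3 pole 3/2 set g(d) = (d - (3/2))^3*f(d) = (27*d**2/7 + 4*d/21 - 11/8)/(d**2 + 2*d - 5)**2.
Order-3 pole: residue = g''(a)/2; g''(3/2) = 5765632/21, so the residue is 2882816/21.

The residue is 2882816/21.


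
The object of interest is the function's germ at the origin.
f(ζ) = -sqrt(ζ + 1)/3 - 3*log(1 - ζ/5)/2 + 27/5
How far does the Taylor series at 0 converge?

Branch term (-3/2)*log(1 - ζ/(5)): its argument vanishes at ζ = 5, a logarithmic branch point, modulus 5.
Branch term (-1/3)*sqrt(1 - ζ/(-1)): its argument vanishes at ζ = -1, a square-root branch point, modulus 1.
The radius of convergence is the smallest modulus among the singular points: 1.

The radius of convergence is 1.


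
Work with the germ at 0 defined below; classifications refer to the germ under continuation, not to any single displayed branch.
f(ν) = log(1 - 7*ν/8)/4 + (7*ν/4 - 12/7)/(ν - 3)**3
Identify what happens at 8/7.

The point is a logarithmic branch point.

The term (1/4)*log(1 - ν/(8/7)) has argument 1 - 8/7/(8/7) = 0 at 8/7: a logarithmic (infinitely-sheeted) branch point; the remaining terms are analytic or single-valued there.


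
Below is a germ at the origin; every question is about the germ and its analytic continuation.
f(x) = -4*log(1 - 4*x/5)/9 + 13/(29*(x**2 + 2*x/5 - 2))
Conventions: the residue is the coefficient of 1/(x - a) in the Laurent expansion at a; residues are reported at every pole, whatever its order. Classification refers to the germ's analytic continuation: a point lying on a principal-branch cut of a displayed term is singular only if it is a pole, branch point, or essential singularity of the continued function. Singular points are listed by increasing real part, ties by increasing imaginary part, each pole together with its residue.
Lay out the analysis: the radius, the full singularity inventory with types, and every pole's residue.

Denominator factor (x**2 + 2*x/5 - 2): discriminant 204/25, real irrational roots -1/5 + (1/5)*sqrt(51) and -1/5 - (1/5)*sqrt(51); poles of order 1, moduli -1/5 + (1/5)*sqrt(51) and 1/5 + (1/5)*sqrt(51).
Branch term (-4/9)*log(1 - x/(5/4)): its argument vanishes at x = 5/4, a logarithmic branch point, modulus 5/4.
The radius of convergence is the smallest modulus among the singular points: -1/5 + (1/5)*sqrt(51).
The branch term is analytic at -1/5 - (1/5)*sqrt(51) and contributes nothing to the residue; only the rational part matters.
The factor x**2 + 2*x/5 - 2 splits as (x - a)(x - a') with a = -1/5 - (1/5)*sqrt(51), a' = -1/5 + (1/5)*sqrt(51). At the order-1 pole a set g(x) = (x - a)*(rational part) = [13/29] / (x - a').
Simple pole: residue = g(a) at a = -1/5 - (1/5)*sqrt(51), which is -(65/2958)*sqrt(51).
The branch term is analytic at -1/5 + (1/5)*sqrt(51) and contributes nothing to the residue; only the rational part matters.
The factor x**2 + 2*x/5 - 2 splits as (x - a)(x - a') with a = -1/5 + (1/5)*sqrt(51), a' = -1/5 - (1/5)*sqrt(51). At the order-1 pole a set g(x) = (x - a)*(rational part) = [13/29] / (x - a').
Simple pole: residue = g(a) at a = -1/5 + (1/5)*sqrt(51), which is (65/2958)*sqrt(51).
List the singular points by increasing real part (a conjugate pair: the negative imaginary part first).

Radius of convergence at 0: -1/5 + (1/5)*sqrt(51).
At -1/5 - (1/5)*sqrt(51): a pole of order 1; residue -(65/2958)*sqrt(51).
At -1/5 + (1/5)*sqrt(51): a pole of order 1; residue (65/2958)*sqrt(51).
At 5/4: a logarithmic branch point.


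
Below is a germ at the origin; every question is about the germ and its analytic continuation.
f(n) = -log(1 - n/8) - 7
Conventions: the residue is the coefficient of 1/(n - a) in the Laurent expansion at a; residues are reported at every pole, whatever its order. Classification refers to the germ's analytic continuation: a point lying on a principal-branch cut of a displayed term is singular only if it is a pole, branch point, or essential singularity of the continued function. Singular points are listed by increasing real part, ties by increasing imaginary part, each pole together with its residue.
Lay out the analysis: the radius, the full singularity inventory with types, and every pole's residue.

Branch term (-1)*log(1 - n/(8)): its argument vanishes at n = 8, a logarithmic branch point, modulus 8.
The radius of convergence is the smallest modulus among the singular points: 8.

Radius of convergence at 0: 8.
At 8: a logarithmic branch point.


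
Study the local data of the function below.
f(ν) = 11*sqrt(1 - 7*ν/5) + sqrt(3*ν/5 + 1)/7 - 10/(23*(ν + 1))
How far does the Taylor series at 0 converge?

The radius of convergence is 5/7.

Denominator factor (ν + 1): pole of order 1 at -1, modulus 1.
Branch term (11)*sqrt(1 - ν/(5/7)): its argument vanishes at ν = 5/7, a square-root branch point, modulus 5/7.
Branch term (1/7)*sqrt(1 - ν/(-5/3)): its argument vanishes at ν = -5/3, a square-root branch point, modulus 5/3.
The radius of convergence is the smallest modulus among the singular points: 5/7.


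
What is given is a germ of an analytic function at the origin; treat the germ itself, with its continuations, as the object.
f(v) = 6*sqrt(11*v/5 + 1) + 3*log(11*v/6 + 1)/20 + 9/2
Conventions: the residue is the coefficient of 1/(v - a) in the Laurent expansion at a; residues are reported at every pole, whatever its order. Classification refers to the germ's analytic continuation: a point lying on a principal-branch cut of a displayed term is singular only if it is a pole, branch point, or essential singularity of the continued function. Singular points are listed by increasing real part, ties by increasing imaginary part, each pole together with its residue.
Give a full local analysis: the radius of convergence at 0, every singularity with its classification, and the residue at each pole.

Branch term (6)*sqrt(1 - v/(-5/11)): its argument vanishes at v = -5/11, a square-root branch point, modulus 5/11.
Branch term (3/20)*log(1 - v/(-6/11)): its argument vanishes at v = -6/11, a logarithmic branch point, modulus 6/11.
The radius of convergence is the smallest modulus among the singular points: 5/11.
List the singular points by increasing real part (a conjugate pair: the negative imaginary part first).

Radius of convergence at 0: 5/11.
At -6/11: a logarithmic branch point.
At -5/11: an algebraic (square-root) branch point.
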